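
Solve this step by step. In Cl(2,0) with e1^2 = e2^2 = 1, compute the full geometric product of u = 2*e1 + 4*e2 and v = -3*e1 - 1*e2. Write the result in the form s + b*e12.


Expand: (2*e1 + 4*e2)(-3*e1 - 1*e2)
= 2*(-3)*e1e1 + 2*(-1)*e1e2 + 4*(-3)*e2e1 + 4*(-1)*e2e2
Using e1^2 = e2^2 = 1, e2e1 = -e1e2:
Scalar part s = 2*(-3) + 4*(-1) = -6 + (-4) = -10
Bivector part b = 2*(-1) - 4*(-3) = -2 - (-12) = 10
uv = -10 + 10*e12


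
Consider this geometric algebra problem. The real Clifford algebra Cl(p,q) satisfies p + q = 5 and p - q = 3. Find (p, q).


We need p + q = 5 and p - q = 3.
Adding: 2p = 5 + 3 = 8, so p = 4.
Then q = 5 - 4 = 1.
(p, q) = (4, 1)


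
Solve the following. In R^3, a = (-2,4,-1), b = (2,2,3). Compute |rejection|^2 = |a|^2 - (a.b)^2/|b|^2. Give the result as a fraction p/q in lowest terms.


|a|^2 = (-2)^2 + 4^2 + (-1)^2 = 21
|b|^2 = 2^2 + 2^2 + 3^2 = 17
a . b = (-2)*2 + 4*2 + (-1)*3 = 1
(a.b)^2 = 1^2 = 1
|rej|^2 = 21 - 1/17
= (357 - 1)/17
= 356/17
In lowest terms: 356/17


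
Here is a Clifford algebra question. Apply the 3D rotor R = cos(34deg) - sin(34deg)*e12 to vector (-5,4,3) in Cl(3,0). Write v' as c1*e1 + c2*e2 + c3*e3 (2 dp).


Rotor R = cos(34deg) - sin(34deg)*e12
Rotation angle theta = 2 * 34 = 68 degrees in the e12 plane (e1 -> e2).
The component perpendicular to the plane (e3) is invariant: v'_3 = v3 = 3.00
cos(68deg) = 0.3746, sin(68deg) = 0.9272
v'_1 = v1*cos(theta) - v2*sin(theta) = -5*0.3746 - 4*0.9272 = -5.58
v'_2 = v1*sin(theta) + v2*cos(theta) = -5*0.9272 + 4*0.3746 = -3.14
v' = -5.58*e1 - 3.14*e2 + 3.00*e3


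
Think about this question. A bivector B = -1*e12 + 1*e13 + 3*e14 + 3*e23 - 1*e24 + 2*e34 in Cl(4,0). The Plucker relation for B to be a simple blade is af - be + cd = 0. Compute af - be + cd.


Plucker relation: af - be + cd
a*f = (-1)*2 = -2
b*e = 1*(-1) = -1
c*d = 3*3 = 9
af - be + cd = -2 - (-1) + 9
= 8


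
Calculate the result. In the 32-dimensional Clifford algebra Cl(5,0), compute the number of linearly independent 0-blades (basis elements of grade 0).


Number of grade-k basis blades in Cl(p,q) with n = p + q is C(n, k).
n = 5 + 0 = 5
C(5, 0) = 5! / (0! * 5!)
= 120 / (1 * 120)
= 1


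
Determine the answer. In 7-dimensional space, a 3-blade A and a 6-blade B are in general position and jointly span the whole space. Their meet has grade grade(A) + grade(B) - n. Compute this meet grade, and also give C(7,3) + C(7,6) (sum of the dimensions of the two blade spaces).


Meet grade = grade(A) + grade(B) - n
= 3 + 6 - 7 = 2
C(7,3) = 35
C(7,6) = 7
dim_A + dim_B = 35 + 7 = 42


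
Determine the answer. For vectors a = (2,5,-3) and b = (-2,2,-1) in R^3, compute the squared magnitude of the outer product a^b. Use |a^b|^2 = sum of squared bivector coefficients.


a wedge b = (a1*b2 - a2*b1)*e12 + (a1*b3 - a3*b1)*e13 + (a2*b3 - a3*b2)*e23
e12 coeff: 2*2 - 5*(-2) = 4 - (-10) = 14
e13 coeff: 2*(-1) - (-3)*(-2) = -2 - 6 = -8
e23 coeff: 5*(-1) - (-3)*2 = -5 - (-6) = 1
|a wedge b|^2 = 14^2 + (-8)^2 + 1^2
= 196 + 64 + 1
= 261


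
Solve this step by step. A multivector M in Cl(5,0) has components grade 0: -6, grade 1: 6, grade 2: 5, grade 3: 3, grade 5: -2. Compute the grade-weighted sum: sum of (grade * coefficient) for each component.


Grade-weighted sum = sum of grade_k * coefficient_k
0*(-6) = 0
1*6 = 6
2*5 = 10
3*3 = 9
5*(-2) = -10
Total = 0 + 6 + 10 + 9 + (-10) = 15


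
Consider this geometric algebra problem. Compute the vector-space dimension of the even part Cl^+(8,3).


Even subalgebra dimension = 2^(n-1)
n = 8 + 3 = 11
2^(11 - 1) = 2^10 = 1024
Verification: sum of C(11,k) for even k = 1 + 55 + 330 + 462 + 165 + 11 = 1024
Result = 1024


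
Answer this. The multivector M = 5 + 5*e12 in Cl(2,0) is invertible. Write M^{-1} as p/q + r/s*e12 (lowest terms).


M = 5 + 5*e12, where e12^2 = -1.
Since M commutes with its reverse ~M = a - b*e12, M * ~M = a^2 - b^2*e12^2 = a^2 + b^2.
So M^{-1} = ~M / (a^2 + b^2) = (a - b*e12)/(a^2 + b^2).
a^2 + b^2 = 25 + 25 = 50
Scalar part = 5/50 = 1/10
Bivector coeff = -5/50 = -1/10
M^{-1} = 1/10 - 1/10*e12


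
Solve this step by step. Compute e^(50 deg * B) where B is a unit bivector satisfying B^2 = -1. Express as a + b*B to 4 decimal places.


For a unit bivector B with B^2 = -1, the exponential series gives
e^(theta*B) = cos(theta) + sin(theta)*B (the GA analogue of Euler's formula).
theta = 50 degrees = 0.872665 rad
cos(50 deg) = 0.6428
sin(50 deg) = 0.7660
exp(theta*B) = 0.6428 + 0.7660*B


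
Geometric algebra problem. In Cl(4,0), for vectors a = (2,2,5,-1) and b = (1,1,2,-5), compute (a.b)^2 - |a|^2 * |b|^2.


a . b = 2*1 + 2*1 + 5*2 + (-1)*(-5)
= 2 + 2 + 10 + 5 = 19
|a|^2 = 2^2 + 2^2 + 5^2 + (-1)^2 = 34
|b|^2 = 1^2 + 1^2 + 2^2 + (-5)^2 = 31
(a.b)^2 = 19^2 = 361
|a|^2 * |b|^2 = 34 * 31 = 1054
Result = 361 - 1054 = -693


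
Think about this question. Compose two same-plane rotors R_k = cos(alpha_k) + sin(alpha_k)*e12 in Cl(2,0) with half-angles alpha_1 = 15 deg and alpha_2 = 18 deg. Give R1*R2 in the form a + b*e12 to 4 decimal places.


Same-plane rotors commute and their half-angles add:
R1*R2 = cos(a1 + a2) + sin(a1 + a2)*e12.
a1 + a2 = 15 + 18 = 33 deg
cos(33 deg) = 0.8387
sin(33 deg) = 0.5446
R1*R2 = 0.8387 + 0.5446*e12


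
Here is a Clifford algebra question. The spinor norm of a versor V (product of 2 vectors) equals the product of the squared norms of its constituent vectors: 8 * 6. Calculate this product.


Spinor norm N(V) = |v1|^2 * |v2|^2 * ... * |v2|^2
= 8 * 6
Running product: 8, 48
N(V) = 48


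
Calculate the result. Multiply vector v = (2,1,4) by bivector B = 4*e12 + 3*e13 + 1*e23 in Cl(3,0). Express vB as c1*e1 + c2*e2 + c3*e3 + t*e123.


vB has grade-1 (vector) and grade-3 (trivector) parts: vB = (v _| B) + (v ^ B).
Vector part <vB>_1:
  e1: -v2*b12 - v3*b13 = -(1)*(4) - (4)*(3) = -16
  e2: v1*b12 - v3*b23 = (2)*(4) - (4)*(1) = 4
  e3: v1*b13 + v2*b23 = (2)*(3) + (1)*(1) = 7
Trivector part <vB>_3:
  e123: v1*b23 - v2*b13 + v3*b12 = (2)*(1) - (1)*(3) + (4)*(4) = 15
vB = -16*e1 + 4*e2 + 7*e3 + 15*e123


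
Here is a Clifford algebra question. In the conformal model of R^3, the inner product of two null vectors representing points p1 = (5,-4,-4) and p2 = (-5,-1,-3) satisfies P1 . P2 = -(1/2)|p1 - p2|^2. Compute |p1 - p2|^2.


p1 - p2 = (10, -3, -1)
|p1 - p2|^2 = 10^2 + (-3)^2 + (-1)^2
= 100 + 9 + 1
= 110


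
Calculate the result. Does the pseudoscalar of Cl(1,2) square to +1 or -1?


The pseudoscalar I = e1...e_n (product of all n generators) of Cl(p,q) satisfies I^2 = (-1)^(q + n(n-1)/2).
p = 1, q = 2, n = p + q = 3
n(n-1)/2 = 3 * 2 / 2 = 3
Exponent = q + n(n-1)/2 = 2 + 3 = 5
I^2 = (-1)^5 = -1


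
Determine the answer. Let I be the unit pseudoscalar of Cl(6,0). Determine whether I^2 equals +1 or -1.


The pseudoscalar I = e1...e_n (product of all n generators) of Cl(p,q) satisfies I^2 = (-1)^(q + n(n-1)/2).
p = 6, q = 0, n = p + q = 6
n(n-1)/2 = 6 * 5 / 2 = 15
Exponent = q + n(n-1)/2 = 0 + 15 = 15
I^2 = (-1)^15 = -1


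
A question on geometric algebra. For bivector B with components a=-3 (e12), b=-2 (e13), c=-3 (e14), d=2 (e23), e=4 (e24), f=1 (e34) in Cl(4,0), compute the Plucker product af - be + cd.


Plucker relation: af - be + cd
a*f = (-3)*1 = -3
b*e = (-2)*4 = -8
c*d = (-3)*2 = -6
af - be + cd = -3 - (-8) + (-6)
= -1


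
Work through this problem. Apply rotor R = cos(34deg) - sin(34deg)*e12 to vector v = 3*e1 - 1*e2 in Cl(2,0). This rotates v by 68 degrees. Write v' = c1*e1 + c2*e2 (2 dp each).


Rotor R = cos(34deg) - sin(34deg)*e12
Rotation angle theta = 2 * 34 = 68 degrees
v' = R*v*~R rotates v by theta.
cos(68deg) = 0.3746, sin(68deg) = 0.9272
v'_1 = 3*cos(68deg) - (-1)*sin(68deg)
= 3*0.3746 - (-1)*0.9272
= 2.05
v'_2 = 3*sin(68deg) + (-1)*cos(68deg)
= 3*0.9272 + (-1)*0.3746
= 2.41
v' = 2.05*e1 + 2.41*e2


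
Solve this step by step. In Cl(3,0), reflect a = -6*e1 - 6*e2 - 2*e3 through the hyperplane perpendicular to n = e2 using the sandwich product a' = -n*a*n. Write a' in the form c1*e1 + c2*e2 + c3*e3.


Reflection formula: a' = -n*a*n, with n = e2 (unit vector, n^2 = 1).
For reflection through hyperplane perp to e2:
The component along e2 flips sign, others stay.
a = (-6, -6, -2)
a' = (-6, 6, -2)
a' = -6*e1 + 6*e2 - 2*e3


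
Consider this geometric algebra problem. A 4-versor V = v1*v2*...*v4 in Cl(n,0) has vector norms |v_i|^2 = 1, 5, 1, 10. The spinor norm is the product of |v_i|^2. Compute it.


Spinor norm N(V) = |v1|^2 * |v2|^2 * ... * |v4|^2
= 1 * 5 * 1 * 10
Running product: 1, 5, 5, 50
N(V) = 50


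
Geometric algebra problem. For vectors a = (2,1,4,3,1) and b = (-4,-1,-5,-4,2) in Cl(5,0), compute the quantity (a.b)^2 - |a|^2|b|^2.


a . b = 2*(-4) + 1*(-1) + 4*(-5) + 3*(-4) + 1*2
= -8 + (-1) + (-20) + (-12) + 2 = -39
|a|^2 = 2^2 + 1^2 + 4^2 + 3^2 + 1^2 = 31
|b|^2 = (-4)^2 + (-1)^2 + (-5)^2 + (-4)^2 + 2^2 = 62
(a.b)^2 = (-39)^2 = 1521
|a|^2 * |b|^2 = 31 * 62 = 1922
Result = 1521 - 1922 = -401


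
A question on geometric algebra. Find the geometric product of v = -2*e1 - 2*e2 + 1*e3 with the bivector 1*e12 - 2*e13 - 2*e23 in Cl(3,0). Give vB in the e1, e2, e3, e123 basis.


vB has grade-1 (vector) and grade-3 (trivector) parts: vB = (v _| B) + (v ^ B).
Vector part <vB>_1:
  e1: -v2*b12 - v3*b13 = -(-2)*(1) - (1)*(-2) = 4
  e2: v1*b12 - v3*b23 = (-2)*(1) - (1)*(-2) = 0
  e3: v1*b13 + v2*b23 = (-2)*(-2) + (-2)*(-2) = 8
Trivector part <vB>_3:
  e123: v1*b23 - v2*b13 + v3*b12 = (-2)*(-2) - (-2)*(-2) + (1)*(1) = 1
vB = 4*e1 + 0*e2 + 8*e3 + 1*e123


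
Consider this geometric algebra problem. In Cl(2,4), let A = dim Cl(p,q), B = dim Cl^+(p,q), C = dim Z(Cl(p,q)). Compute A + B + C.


n = 2 + 4 = 6
Total dim = 2^6 = 64
Even subalgebra dim = 2^5 = 32
n is even, so center dim = 1
Sum = 64 + 32 + 1 = 97


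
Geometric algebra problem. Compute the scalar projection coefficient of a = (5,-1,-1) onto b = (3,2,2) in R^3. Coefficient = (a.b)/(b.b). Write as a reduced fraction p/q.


Projection coefficient = (a . b) / (b . b)
a . b = 5*3 + (-1)*2 + (-1)*2
= 15 + (-2) + (-2) = 11
b . b = 3^2 + 2^2 + 2^2
= 9 + 4 + 4 = 17
Coefficient = 11/17
In lowest terms: 11/17


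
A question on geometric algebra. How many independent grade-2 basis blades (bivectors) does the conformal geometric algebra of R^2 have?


The conformal model of R^2 uses Cl(3,1) with m = 2 + 2 = 4 generators.
Number of grade-2 blades = C(m, 2) = C(4, 2)
= 4*3/2 = 6


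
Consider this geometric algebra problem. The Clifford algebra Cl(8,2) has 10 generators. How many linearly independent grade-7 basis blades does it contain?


Number of grade-k basis blades in Cl(p,q) with n = p + q is C(n, k).
n = 8 + 2 = 10
C(10, 7) = 10! / (7! * 3!)
= 3628800 / (5040 * 6)
= 120


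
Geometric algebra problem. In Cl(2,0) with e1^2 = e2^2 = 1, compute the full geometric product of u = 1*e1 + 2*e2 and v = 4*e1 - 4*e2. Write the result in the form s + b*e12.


Expand: (1*e1 + 2*e2)(4*e1 - 4*e2)
= 1*4*e1e1 + 1*(-4)*e1e2 + 2*4*e2e1 + 2*(-4)*e2e2
Using e1^2 = e2^2 = 1, e2e1 = -e1e2:
Scalar part s = 1*4 + 2*(-4) = 4 + (-8) = -4
Bivector part b = 1*(-4) - 2*4 = -4 - 8 = -12
uv = -4 - 12*e12


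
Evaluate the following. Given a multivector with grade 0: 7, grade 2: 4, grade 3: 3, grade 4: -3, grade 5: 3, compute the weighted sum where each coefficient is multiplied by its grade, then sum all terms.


Grade-weighted sum = sum of grade_k * coefficient_k
0*7 = 0
2*4 = 8
3*3 = 9
4*(-3) = -12
5*3 = 15
Total = 0 + 8 + 9 + (-12) + 15 = 20


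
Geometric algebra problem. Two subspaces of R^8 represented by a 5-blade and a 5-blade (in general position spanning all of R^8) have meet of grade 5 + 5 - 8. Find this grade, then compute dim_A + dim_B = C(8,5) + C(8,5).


Meet grade = grade(A) + grade(B) - n
= 5 + 5 - 8 = 2
C(8,5) = 56
C(8,5) = 56
dim_A + dim_B = 56 + 56 = 112


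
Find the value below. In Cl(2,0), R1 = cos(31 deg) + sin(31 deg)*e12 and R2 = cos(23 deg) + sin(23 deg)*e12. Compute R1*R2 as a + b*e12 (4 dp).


Same-plane rotors commute and their half-angles add:
R1*R2 = cos(a1 + a2) + sin(a1 + a2)*e12.
a1 + a2 = 31 + 23 = 54 deg
cos(54 deg) = 0.5878
sin(54 deg) = 0.8090
R1*R2 = 0.5878 + 0.8090*e12


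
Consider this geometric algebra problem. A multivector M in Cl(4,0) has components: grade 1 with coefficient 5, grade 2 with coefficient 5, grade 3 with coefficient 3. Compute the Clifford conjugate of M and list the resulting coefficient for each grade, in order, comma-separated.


Clifford conjugate sign for grade k: (-1)^(k(k+1)/2)
Grade 1: (-1)^(1*2/2) = (-1)^1 = -1, coeff 5 -> -5
Grade 2: (-1)^(2*3/2) = (-1)^3 = -1, coeff 5 -> -5
Grade 3: (-1)^(3*4/2) = (-1)^6 = 1, coeff 3 -> 3
Conjugated coefficients: -5, -5, 3


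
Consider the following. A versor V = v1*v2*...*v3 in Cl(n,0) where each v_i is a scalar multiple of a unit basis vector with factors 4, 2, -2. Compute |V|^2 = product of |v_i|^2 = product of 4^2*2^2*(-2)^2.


Each vector v_i has |v_i|^2 = s_i^2
Squared scales: 4^2 = 16, 2^2 = 4, (-2)^2 = 4
|V|^2 = 16 * 4 * 4
= 256


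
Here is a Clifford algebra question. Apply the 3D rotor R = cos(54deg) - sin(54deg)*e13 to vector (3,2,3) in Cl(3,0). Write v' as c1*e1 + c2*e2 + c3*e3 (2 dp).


Rotor R = cos(54deg) - sin(54deg)*e13
Rotation angle theta = 2 * 54 = 108 degrees in the e13 plane (e1 -> e3).
The component perpendicular to the plane (e2) is invariant: v'_2 = v2 = 2.00
cos(108deg) = -0.3090, sin(108deg) = 0.9511
v'_1 = v1*cos(theta) - v3*sin(theta) = 3*(-0.3090) - 3*0.9511 = -3.78
v'_3 = v1*sin(theta) + v3*cos(theta) = 3*0.9511 + 3*(-0.3090) = 1.93
v' = -3.78*e1 + 2.00*e2 + 1.93*e3


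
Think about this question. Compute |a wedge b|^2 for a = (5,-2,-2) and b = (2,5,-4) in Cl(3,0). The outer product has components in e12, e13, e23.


a wedge b = (a1*b2 - a2*b1)*e12 + (a1*b3 - a3*b1)*e13 + (a2*b3 - a3*b2)*e23
e12 coeff: 5*5 - (-2)*2 = 25 - (-4) = 29
e13 coeff: 5*(-4) - (-2)*2 = -20 - (-4) = -16
e23 coeff: (-2)*(-4) - (-2)*5 = 8 - (-10) = 18
|a wedge b|^2 = 29^2 + (-16)^2 + 18^2
= 841 + 256 + 324
= 1421


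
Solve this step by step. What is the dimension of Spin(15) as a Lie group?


Spin(n) double-covers SO(n); both have Lie algebra so(n) of dimension n(n-1)/2.
n = 15
n(n-1) = 15 * 14 = 210
dim Spin(15) = 210/2 = 105


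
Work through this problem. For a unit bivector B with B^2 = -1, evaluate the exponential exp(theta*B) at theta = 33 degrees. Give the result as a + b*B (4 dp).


For a unit bivector B with B^2 = -1, the exponential series gives
e^(theta*B) = cos(theta) + sin(theta)*B (the GA analogue of Euler's formula).
theta = 33 degrees = 0.575959 rad
cos(33 deg) = 0.8387
sin(33 deg) = 0.5446
exp(theta*B) = 0.8387 + 0.5446*B


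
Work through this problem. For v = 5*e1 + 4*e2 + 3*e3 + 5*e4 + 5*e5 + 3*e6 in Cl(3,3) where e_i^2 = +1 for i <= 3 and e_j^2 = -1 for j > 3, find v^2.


v^2 = sum of c_i^2 * e_i^2
Positive signature terms (e_i^2 = +1): 5^2 + 4^2 + 3^2 = 50
Negative signature terms (e_j^2 = -1): 5^2 + 5^2 + 3^2 = 59
v^2 = 50 - 59 = -9


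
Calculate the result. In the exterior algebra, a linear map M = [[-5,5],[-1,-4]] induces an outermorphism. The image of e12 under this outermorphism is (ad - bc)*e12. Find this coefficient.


The outermorphism of a linear map f sends e1^e2 to f(e1)^f(e2).
f(e1) = -5*e1 - 1*e2
f(e2) = 5*e1 - 4*e2
f(e1) ^ f(e2) = (-5*e1 - 1*e2) ^ (5*e1 - 4*e2)
= (-5)*(-4)*e12 + (-1)*5*e21
= (20 - (-5))*e12
= 25*e12
Coefficient = 25


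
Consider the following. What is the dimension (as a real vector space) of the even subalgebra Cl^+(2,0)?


Even subalgebra dimension = 2^(n-1)
n = 2 + 0 = 2
2^(2 - 1) = 2^1 = 2
Verification: sum of C(2,k) for even k = 1 + 1 = 2
Result = 2


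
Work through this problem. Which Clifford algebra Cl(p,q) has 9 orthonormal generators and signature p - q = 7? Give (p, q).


We need p + q = 9 and p - q = 7.
Adding: 2p = 9 + 7 = 16, so p = 8.
Then q = 9 - 8 = 1.
(p, q) = (8, 1)


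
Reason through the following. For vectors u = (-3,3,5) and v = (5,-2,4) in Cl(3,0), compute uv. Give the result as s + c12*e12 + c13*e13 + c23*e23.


In Cl(3,0): e_i^2 = 1, e_ie_j = -e_je_i for i != j.
Scalar part = u . v = (-3)*5 + 3*(-2) + 5*4
= -15 + (-6) + 20 = -1
e12 coeff = (-3)*(-2) - 3*5 = 6 - 15 = -9
e13 coeff = (-3)*4 - 5*5 = -12 - 25 = -37
e23 coeff = 3*4 - 5*(-2) = 12 - (-10) = 22
uv = -1 - 9*e12 - 37*e13 + 22*e23


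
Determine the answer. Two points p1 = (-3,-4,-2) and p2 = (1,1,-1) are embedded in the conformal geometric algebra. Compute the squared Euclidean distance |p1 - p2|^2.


p1 - p2 = (-4, -5, -1)
|p1 - p2|^2 = (-4)^2 + (-5)^2 + (-1)^2
= 16 + 25 + 1
= 42


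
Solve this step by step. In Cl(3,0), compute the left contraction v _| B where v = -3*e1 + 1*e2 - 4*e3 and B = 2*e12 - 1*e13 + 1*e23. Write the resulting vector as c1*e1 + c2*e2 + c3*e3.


Left contraction v _| B = <vB>_1 (grade-1 part of the geometric product vB).
Using e1_|e12 = e2, e2_|e12 = -e1, e1_|e13 = e3, e3_|e13 = -e1, e2_|e23 = e3, e3_|e23 = -e2:
e1 coeff: -v2*b12 - v3*b13 = -(1)*(2) - (-4)*(-1) = -6
e2 coeff: v1*b12 - v3*b23 = (-3)*(2) - (-4)*(1) = -2
e3 coeff: v1*b13 + v2*b23 = (-3)*(-1) + (1)*(1) = 4
v _| B = -6*e1 - 2*e2 + 4*e3


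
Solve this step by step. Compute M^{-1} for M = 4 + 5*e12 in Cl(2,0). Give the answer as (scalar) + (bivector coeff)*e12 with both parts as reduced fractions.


M = 4 + 5*e12, where e12^2 = -1.
Since M commutes with its reverse ~M = a - b*e12, M * ~M = a^2 - b^2*e12^2 = a^2 + b^2.
So M^{-1} = ~M / (a^2 + b^2) = (a - b*e12)/(a^2 + b^2).
a^2 + b^2 = 16 + 25 = 41
Scalar part = 4/41 = 4/41
Bivector coeff = -5/41 = -5/41
M^{-1} = 4/41 - 5/41*e12


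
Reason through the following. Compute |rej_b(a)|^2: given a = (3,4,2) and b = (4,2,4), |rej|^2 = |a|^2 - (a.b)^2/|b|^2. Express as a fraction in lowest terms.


|a|^2 = 3^2 + 4^2 + 2^2 = 29
|b|^2 = 4^2 + 2^2 + 4^2 = 36
a . b = 3*4 + 4*2 + 2*4 = 28
(a.b)^2 = 28^2 = 784
|rej|^2 = 29 - 784/36
= (1044 - 784)/36
= 260/36
In lowest terms: 65/9


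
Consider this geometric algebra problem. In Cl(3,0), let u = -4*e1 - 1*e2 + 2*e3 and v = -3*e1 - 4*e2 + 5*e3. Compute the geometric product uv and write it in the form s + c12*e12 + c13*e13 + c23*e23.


In Cl(3,0): e_i^2 = 1, e_ie_j = -e_je_i for i != j.
Scalar part = u . v = (-4)*(-3) + (-1)*(-4) + 2*5
= 12 + 4 + 10 = 26
e12 coeff = (-4)*(-4) - (-1)*(-3) = 16 - 3 = 13
e13 coeff = (-4)*5 - 2*(-3) = -20 - (-6) = -14
e23 coeff = (-1)*5 - 2*(-4) = -5 - (-8) = 3
uv = 26 + 13*e12 - 14*e13 + 3*e23


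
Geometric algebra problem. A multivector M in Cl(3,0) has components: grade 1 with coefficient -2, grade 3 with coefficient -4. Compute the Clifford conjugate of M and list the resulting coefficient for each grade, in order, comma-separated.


Clifford conjugate sign for grade k: (-1)^(k(k+1)/2)
Grade 1: (-1)^(1*2/2) = (-1)^1 = -1, coeff -2 -> 2
Grade 3: (-1)^(3*4/2) = (-1)^6 = 1, coeff -4 -> -4
Conjugated coefficients: 2, -4


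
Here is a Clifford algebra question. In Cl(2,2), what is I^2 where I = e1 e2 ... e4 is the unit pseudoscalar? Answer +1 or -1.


The pseudoscalar I = e1...e_n (product of all n generators) of Cl(p,q) satisfies I^2 = (-1)^(q + n(n-1)/2).
p = 2, q = 2, n = p + q = 4
n(n-1)/2 = 4 * 3 / 2 = 6
Exponent = q + n(n-1)/2 = 2 + 6 = 8
I^2 = (-1)^8 = +1


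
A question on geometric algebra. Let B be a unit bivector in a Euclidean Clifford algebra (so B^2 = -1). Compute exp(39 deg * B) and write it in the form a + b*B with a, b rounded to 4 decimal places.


For a unit bivector B with B^2 = -1, the exponential series gives
e^(theta*B) = cos(theta) + sin(theta)*B (the GA analogue of Euler's formula).
theta = 39 degrees = 0.680678 rad
cos(39 deg) = 0.7771
sin(39 deg) = 0.6293
exp(theta*B) = 0.7771 + 0.6293*B


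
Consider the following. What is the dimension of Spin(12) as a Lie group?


Spin(n) double-covers SO(n); both have Lie algebra so(n) of dimension n(n-1)/2.
n = 12
n(n-1) = 12 * 11 = 132
dim Spin(12) = 132/2 = 66


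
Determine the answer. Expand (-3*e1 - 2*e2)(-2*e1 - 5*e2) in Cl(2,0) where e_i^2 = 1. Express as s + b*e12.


Expand: (-3*e1 - 2*e2)(-2*e1 - 5*e2)
= (-3)*(-2)*e1e1 + (-3)*(-5)*e1e2 + (-2)*(-2)*e2e1 + (-2)*(-5)*e2e2
Using e1^2 = e2^2 = 1, e2e1 = -e1e2:
Scalar part s = (-3)*(-2) + (-2)*(-5) = 6 + 10 = 16
Bivector part b = (-3)*(-5) - (-2)*(-2) = 15 - 4 = 11
uv = 16 + 11*e12


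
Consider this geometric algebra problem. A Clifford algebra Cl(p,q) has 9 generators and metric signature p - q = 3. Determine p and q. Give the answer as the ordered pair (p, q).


We need p + q = 9 and p - q = 3.
Adding: 2p = 9 + 3 = 12, so p = 6.
Then q = 9 - 6 = 3.
(p, q) = (6, 3)


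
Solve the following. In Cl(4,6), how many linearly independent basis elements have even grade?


Even subalgebra dimension = 2^(n-1)
n = 4 + 6 = 10
2^(10 - 1) = 2^9 = 512
Verification: sum of C(10,k) for even k = 1 + 45 + 210 + 210 + 45 + 1 = 512
Result = 512


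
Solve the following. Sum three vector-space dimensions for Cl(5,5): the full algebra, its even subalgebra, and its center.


n = 5 + 5 = 10
Total dim = 2^10 = 1024
Even subalgebra dim = 2^9 = 512
n is even, so center dim = 1
Sum = 1024 + 512 + 1 = 1537


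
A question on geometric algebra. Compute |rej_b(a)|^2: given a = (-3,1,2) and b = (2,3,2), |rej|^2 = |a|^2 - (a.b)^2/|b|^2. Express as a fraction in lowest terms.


|a|^2 = (-3)^2 + 1^2 + 2^2 = 14
|b|^2 = 2^2 + 3^2 + 2^2 = 17
a . b = (-3)*2 + 1*3 + 2*2 = 1
(a.b)^2 = 1^2 = 1
|rej|^2 = 14 - 1/17
= (238 - 1)/17
= 237/17
In lowest terms: 237/17


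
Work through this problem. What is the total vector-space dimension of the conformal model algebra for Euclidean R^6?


The conformal model of R^6 uses Cl(7,1): the 6 Euclidean generators plus two extra orthogonal generators e+ (e+^2 = +1) and e- (e-^2 = -1), from which the null vectors e0, einf are built.
Number of generators m = 6 + 2 = 8.
dim Cl(p,q) = 2^m = 2^8 = 256


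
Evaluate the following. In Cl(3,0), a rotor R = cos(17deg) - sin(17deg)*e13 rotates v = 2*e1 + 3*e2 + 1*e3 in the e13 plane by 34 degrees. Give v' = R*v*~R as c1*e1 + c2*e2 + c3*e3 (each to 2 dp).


Rotor R = cos(17deg) - sin(17deg)*e13
Rotation angle theta = 2 * 17 = 34 degrees in the e13 plane (e1 -> e3).
The component perpendicular to the plane (e2) is invariant: v'_2 = v2 = 3.00
cos(34deg) = 0.8290, sin(34deg) = 0.5592
v'_1 = v1*cos(theta) - v3*sin(theta) = 2*0.8290 - 1*0.5592 = 1.10
v'_3 = v1*sin(theta) + v3*cos(theta) = 2*0.5592 + 1*0.8290 = 1.95
v' = 1.10*e1 + 3.00*e2 + 1.95*e3


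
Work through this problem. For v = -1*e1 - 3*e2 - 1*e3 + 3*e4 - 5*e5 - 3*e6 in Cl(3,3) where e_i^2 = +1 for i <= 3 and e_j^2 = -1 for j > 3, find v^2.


v^2 = sum of c_i^2 * e_i^2
Positive signature terms (e_i^2 = +1): (-1)^2 + (-3)^2 + (-1)^2 = 11
Negative signature terms (e_j^2 = -1): 3^2 + (-5)^2 + (-3)^2 = 43
v^2 = 11 - 43 = -32


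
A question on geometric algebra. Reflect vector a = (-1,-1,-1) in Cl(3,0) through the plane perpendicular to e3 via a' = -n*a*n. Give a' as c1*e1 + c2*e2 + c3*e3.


Reflection formula: a' = -n*a*n, with n = e3 (unit vector, n^2 = 1).
For reflection through hyperplane perp to e3:
The component along e3 flips sign, others stay.
a = (-1, -1, -1)
a' = (-1, -1, 1)
a' = -1*e1 - 1*e2 + 1*e3


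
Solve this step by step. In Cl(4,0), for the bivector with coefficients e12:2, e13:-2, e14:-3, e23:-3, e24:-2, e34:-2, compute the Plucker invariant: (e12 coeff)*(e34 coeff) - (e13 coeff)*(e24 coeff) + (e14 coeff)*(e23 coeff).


Plucker relation: af - be + cd
a*f = 2*(-2) = -4
b*e = (-2)*(-2) = 4
c*d = (-3)*(-3) = 9
af - be + cd = -4 - 4 + 9
= 1


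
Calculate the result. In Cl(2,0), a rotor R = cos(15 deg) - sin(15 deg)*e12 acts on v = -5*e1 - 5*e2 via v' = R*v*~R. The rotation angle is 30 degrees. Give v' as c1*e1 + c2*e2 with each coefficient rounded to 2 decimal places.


Rotor R = cos(15deg) - sin(15deg)*e12
Rotation angle theta = 2 * 15 = 30 degrees
v' = R*v*~R rotates v by theta.
cos(30deg) = 0.8660, sin(30deg) = 0.5000
v'_1 = -5*cos(30deg) - (-5)*sin(30deg)
= -5*0.8660 - (-5)*0.5000
= -1.83
v'_2 = -5*sin(30deg) + (-5)*cos(30deg)
= -5*0.5000 + (-5)*0.8660
= -6.83
v' = -1.83*e1 - 6.83*e2


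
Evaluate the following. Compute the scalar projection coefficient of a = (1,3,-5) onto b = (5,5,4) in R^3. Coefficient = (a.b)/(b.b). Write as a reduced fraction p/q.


Projection coefficient = (a . b) / (b . b)
a . b = 1*5 + 3*5 + (-5)*4
= 5 + 15 + (-20) = 0
b . b = 5^2 + 5^2 + 4^2
= 25 + 25 + 16 = 66
Coefficient = 0/66
In lowest terms: 0/1


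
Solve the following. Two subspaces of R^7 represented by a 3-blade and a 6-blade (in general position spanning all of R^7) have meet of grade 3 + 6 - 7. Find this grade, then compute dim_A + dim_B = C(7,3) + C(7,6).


Meet grade = grade(A) + grade(B) - n
= 3 + 6 - 7 = 2
C(7,3) = 35
C(7,6) = 7
dim_A + dim_B = 35 + 7 = 42


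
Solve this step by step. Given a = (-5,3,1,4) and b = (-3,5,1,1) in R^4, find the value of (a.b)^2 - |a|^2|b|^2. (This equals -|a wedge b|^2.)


a . b = (-5)*(-3) + 3*5 + 1*1 + 4*1
= 15 + 15 + 1 + 4 = 35
|a|^2 = (-5)^2 + 3^2 + 1^2 + 4^2 = 51
|b|^2 = (-3)^2 + 5^2 + 1^2 + 1^2 = 36
(a.b)^2 = 35^2 = 1225
|a|^2 * |b|^2 = 51 * 36 = 1836
Result = 1225 - 1836 = -611


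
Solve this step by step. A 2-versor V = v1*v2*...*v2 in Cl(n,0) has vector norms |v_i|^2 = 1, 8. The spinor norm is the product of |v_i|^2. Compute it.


Spinor norm N(V) = |v1|^2 * |v2|^2 * ... * |v2|^2
= 1 * 8
Running product: 1, 8
N(V) = 8


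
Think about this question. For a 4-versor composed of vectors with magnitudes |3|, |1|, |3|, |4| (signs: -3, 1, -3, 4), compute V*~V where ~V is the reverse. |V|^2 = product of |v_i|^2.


Each vector v_i has |v_i|^2 = s_i^2
Squared scales: (-3)^2 = 9, 1^2 = 1, (-3)^2 = 9, 4^2 = 16
|V|^2 = 9 * 1 * 9 * 16
= 1296


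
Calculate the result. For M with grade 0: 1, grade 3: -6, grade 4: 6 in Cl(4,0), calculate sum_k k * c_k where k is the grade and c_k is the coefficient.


Grade-weighted sum = sum of grade_k * coefficient_k
0*1 = 0
3*(-6) = -18
4*6 = 24
Total = 0 + (-18) + 24 = 6


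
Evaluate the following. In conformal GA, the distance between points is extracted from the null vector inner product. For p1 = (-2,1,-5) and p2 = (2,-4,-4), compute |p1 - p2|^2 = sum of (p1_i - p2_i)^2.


p1 - p2 = (-4, 5, -1)
|p1 - p2|^2 = (-4)^2 + 5^2 + (-1)^2
= 16 + 25 + 1
= 42


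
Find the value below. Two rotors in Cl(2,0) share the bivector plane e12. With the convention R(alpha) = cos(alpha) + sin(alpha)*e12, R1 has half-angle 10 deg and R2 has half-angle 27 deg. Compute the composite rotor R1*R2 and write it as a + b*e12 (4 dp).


Same-plane rotors commute and their half-angles add:
R1*R2 = cos(a1 + a2) + sin(a1 + a2)*e12.
a1 + a2 = 10 + 27 = 37 deg
cos(37 deg) = 0.7986
sin(37 deg) = 0.6018
R1*R2 = 0.7986 + 0.6018*e12


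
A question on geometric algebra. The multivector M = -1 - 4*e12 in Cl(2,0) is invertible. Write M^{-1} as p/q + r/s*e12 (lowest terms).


M = -1 - 4*e12, where e12^2 = -1.
Since M commutes with its reverse ~M = a - b*e12, M * ~M = a^2 - b^2*e12^2 = a^2 + b^2.
So M^{-1} = ~M / (a^2 + b^2) = (a - b*e12)/(a^2 + b^2).
a^2 + b^2 = 1 + 16 = 17
Scalar part = -1/17 = -1/17
Bivector coeff = 4/17 = 4/17
M^{-1} = -1/17 + 4/17*e12


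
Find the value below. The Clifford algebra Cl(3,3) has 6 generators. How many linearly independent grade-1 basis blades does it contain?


Number of grade-k basis blades in Cl(p,q) with n = p + q is C(n, k).
n = 3 + 3 = 6
C(6, 1) = 6! / (1! * 5!)
= 720 / (1 * 120)
= 6


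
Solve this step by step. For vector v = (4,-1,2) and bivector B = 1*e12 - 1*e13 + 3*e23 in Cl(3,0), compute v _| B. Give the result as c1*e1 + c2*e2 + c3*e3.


Left contraction v _| B = <vB>_1 (grade-1 part of the geometric product vB).
Using e1_|e12 = e2, e2_|e12 = -e1, e1_|e13 = e3, e3_|e13 = -e1, e2_|e23 = e3, e3_|e23 = -e2:
e1 coeff: -v2*b12 - v3*b13 = -(-1)*(1) - (2)*(-1) = 3
e2 coeff: v1*b12 - v3*b23 = (4)*(1) - (2)*(3) = -2
e3 coeff: v1*b13 + v2*b23 = (4)*(-1) + (-1)*(3) = -7
v _| B = 3*e1 - 2*e2 - 7*e3


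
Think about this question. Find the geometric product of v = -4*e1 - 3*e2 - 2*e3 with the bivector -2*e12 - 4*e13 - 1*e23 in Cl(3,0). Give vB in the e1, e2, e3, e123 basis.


vB has grade-1 (vector) and grade-3 (trivector) parts: vB = (v _| B) + (v ^ B).
Vector part <vB>_1:
  e1: -v2*b12 - v3*b13 = -(-3)*(-2) - (-2)*(-4) = -14
  e2: v1*b12 - v3*b23 = (-4)*(-2) - (-2)*(-1) = 6
  e3: v1*b13 + v2*b23 = (-4)*(-4) + (-3)*(-1) = 19
Trivector part <vB>_3:
  e123: v1*b23 - v2*b13 + v3*b12 = (-4)*(-1) - (-3)*(-4) + (-2)*(-2) = -4
vB = -14*e1 + 6*e2 + 19*e3 - 4*e123


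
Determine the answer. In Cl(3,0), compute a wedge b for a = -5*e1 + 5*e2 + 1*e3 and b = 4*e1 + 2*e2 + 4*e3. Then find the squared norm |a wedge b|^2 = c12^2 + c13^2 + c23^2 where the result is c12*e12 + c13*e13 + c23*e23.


a wedge b = (a1*b2 - a2*b1)*e12 + (a1*b3 - a3*b1)*e13 + (a2*b3 - a3*b2)*e23
e12 coeff: (-5)*2 - 5*4 = -10 - 20 = -30
e13 coeff: (-5)*4 - 1*4 = -20 - 4 = -24
e23 coeff: 5*4 - 1*2 = 20 - 2 = 18
|a wedge b|^2 = (-30)^2 + (-24)^2 + 18^2
= 900 + 576 + 324
= 1800


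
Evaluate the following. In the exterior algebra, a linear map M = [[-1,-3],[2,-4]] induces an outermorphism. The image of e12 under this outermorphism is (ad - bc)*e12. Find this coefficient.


The outermorphism of a linear map f sends e1^e2 to f(e1)^f(e2).
f(e1) = -1*e1 + 2*e2
f(e2) = -3*e1 - 4*e2
f(e1) ^ f(e2) = (-1*e1 + 2*e2) ^ (-3*e1 - 4*e2)
= (-1)*(-4)*e12 + 2*(-3)*e21
= (4 - (-6))*e12
= 10*e12
Coefficient = 10


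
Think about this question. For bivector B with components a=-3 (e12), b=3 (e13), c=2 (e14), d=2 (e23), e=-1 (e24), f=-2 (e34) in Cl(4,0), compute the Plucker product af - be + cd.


Plucker relation: af - be + cd
a*f = (-3)*(-2) = 6
b*e = 3*(-1) = -3
c*d = 2*2 = 4
af - be + cd = 6 - (-3) + 4
= 13


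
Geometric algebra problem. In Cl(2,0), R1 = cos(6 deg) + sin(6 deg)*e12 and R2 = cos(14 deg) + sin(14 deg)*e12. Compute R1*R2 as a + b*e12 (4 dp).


Same-plane rotors commute and their half-angles add:
R1*R2 = cos(a1 + a2) + sin(a1 + a2)*e12.
a1 + a2 = 6 + 14 = 20 deg
cos(20 deg) = 0.9397
sin(20 deg) = 0.3420
R1*R2 = 0.9397 + 0.3420*e12


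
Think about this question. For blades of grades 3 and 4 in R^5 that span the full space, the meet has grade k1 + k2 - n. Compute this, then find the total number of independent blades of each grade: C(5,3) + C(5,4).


Meet grade = grade(A) + grade(B) - n
= 3 + 4 - 5 = 2
C(5,3) = 10
C(5,4) = 5
dim_A + dim_B = 10 + 5 = 15


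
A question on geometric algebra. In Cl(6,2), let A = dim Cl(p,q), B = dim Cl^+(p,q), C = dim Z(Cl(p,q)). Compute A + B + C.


n = 6 + 2 = 8
Total dim = 2^8 = 256
Even subalgebra dim = 2^7 = 128
n is even, so center dim = 1
Sum = 256 + 128 + 1 = 385


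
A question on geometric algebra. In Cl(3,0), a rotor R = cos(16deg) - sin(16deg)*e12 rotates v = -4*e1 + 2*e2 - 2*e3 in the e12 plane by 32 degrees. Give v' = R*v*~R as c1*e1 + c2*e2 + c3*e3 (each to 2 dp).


Rotor R = cos(16deg) - sin(16deg)*e12
Rotation angle theta = 2 * 16 = 32 degrees in the e12 plane (e1 -> e2).
The component perpendicular to the plane (e3) is invariant: v'_3 = v3 = -2.00
cos(32deg) = 0.8480, sin(32deg) = 0.5299
v'_1 = v1*cos(theta) - v2*sin(theta) = -4*0.8480 - 2*0.5299 = -4.45
v'_2 = v1*sin(theta) + v2*cos(theta) = -4*0.5299 + 2*0.8480 = -0.42
v' = -4.45*e1 - 0.42*e2 - 2.00*e3


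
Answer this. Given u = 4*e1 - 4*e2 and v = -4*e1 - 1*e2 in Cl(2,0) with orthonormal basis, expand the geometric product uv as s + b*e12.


Expand: (4*e1 - 4*e2)(-4*e1 - 1*e2)
= 4*(-4)*e1e1 + 4*(-1)*e1e2 + (-4)*(-4)*e2e1 + (-4)*(-1)*e2e2
Using e1^2 = e2^2 = 1, e2e1 = -e1e2:
Scalar part s = 4*(-4) + (-4)*(-1) = -16 + 4 = -12
Bivector part b = 4*(-1) - (-4)*(-4) = -4 - 16 = -20
uv = -12 - 20*e12


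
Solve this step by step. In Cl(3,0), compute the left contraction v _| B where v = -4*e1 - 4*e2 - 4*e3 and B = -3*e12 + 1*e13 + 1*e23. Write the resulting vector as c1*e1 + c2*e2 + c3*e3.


Left contraction v _| B = <vB>_1 (grade-1 part of the geometric product vB).
Using e1_|e12 = e2, e2_|e12 = -e1, e1_|e13 = e3, e3_|e13 = -e1, e2_|e23 = e3, e3_|e23 = -e2:
e1 coeff: -v2*b12 - v3*b13 = -(-4)*(-3) - (-4)*(1) = -8
e2 coeff: v1*b12 - v3*b23 = (-4)*(-3) - (-4)*(1) = 16
e3 coeff: v1*b13 + v2*b23 = (-4)*(1) + (-4)*(1) = -8
v _| B = -8*e1 + 16*e2 - 8*e3


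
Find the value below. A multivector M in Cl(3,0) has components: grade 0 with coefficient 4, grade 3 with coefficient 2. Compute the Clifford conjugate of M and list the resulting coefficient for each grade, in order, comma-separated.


Clifford conjugate sign for grade k: (-1)^(k(k+1)/2)
Grade 0: (-1)^(0*1/2) = (-1)^0 = 1, coeff 4 -> 4
Grade 3: (-1)^(3*4/2) = (-1)^6 = 1, coeff 2 -> 2
Conjugated coefficients: 4, 2


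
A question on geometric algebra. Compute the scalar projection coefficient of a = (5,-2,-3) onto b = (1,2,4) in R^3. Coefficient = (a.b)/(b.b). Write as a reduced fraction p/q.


Projection coefficient = (a . b) / (b . b)
a . b = 5*1 + (-2)*2 + (-3)*4
= 5 + (-4) + (-12) = -11
b . b = 1^2 + 2^2 + 4^2
= 1 + 4 + 16 = 21
Coefficient = -11/21
In lowest terms: -11/21


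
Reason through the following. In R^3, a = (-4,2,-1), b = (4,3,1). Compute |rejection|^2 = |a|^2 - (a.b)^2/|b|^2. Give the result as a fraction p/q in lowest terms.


|a|^2 = (-4)^2 + 2^2 + (-1)^2 = 21
|b|^2 = 4^2 + 3^2 + 1^2 = 26
a . b = (-4)*4 + 2*3 + (-1)*1 = -11
(a.b)^2 = (-11)^2 = 121
|rej|^2 = 21 - 121/26
= (546 - 121)/26
= 425/26
In lowest terms: 425/26


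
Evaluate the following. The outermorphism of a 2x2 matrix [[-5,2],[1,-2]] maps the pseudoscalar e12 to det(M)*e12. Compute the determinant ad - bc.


The outermorphism of a linear map f sends e1^e2 to f(e1)^f(e2).
f(e1) = -5*e1 + 1*e2
f(e2) = 2*e1 - 2*e2
f(e1) ^ f(e2) = (-5*e1 + 1*e2) ^ (2*e1 - 2*e2)
= (-5)*(-2)*e12 + 1*2*e21
= (10 - 2)*e12
= 8*e12
Coefficient = 8


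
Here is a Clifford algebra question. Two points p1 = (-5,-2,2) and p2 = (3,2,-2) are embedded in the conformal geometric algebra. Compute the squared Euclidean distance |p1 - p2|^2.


p1 - p2 = (-8, -4, 4)
|p1 - p2|^2 = (-8)^2 + (-4)^2 + 4^2
= 64 + 16 + 16
= 96


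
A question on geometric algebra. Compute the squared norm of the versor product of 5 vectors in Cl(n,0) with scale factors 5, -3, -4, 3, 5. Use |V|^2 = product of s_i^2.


Each vector v_i has |v_i|^2 = s_i^2
Squared scales: 5^2 = 25, (-3)^2 = 9, (-4)^2 = 16, 3^2 = 9, 5^2 = 25
|V|^2 = 25 * 9 * 16 * 9 * 25
= 810000


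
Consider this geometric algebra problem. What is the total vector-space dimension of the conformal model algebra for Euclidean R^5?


The conformal model of R^5 uses Cl(6,1): the 5 Euclidean generators plus two extra orthogonal generators e+ (e+^2 = +1) and e- (e-^2 = -1), from which the null vectors e0, einf are built.
Number of generators m = 5 + 2 = 7.
dim Cl(p,q) = 2^m = 2^7 = 128


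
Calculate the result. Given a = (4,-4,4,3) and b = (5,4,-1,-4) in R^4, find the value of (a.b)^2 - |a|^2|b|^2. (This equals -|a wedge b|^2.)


a . b = 4*5 + (-4)*4 + 4*(-1) + 3*(-4)
= 20 + (-16) + (-4) + (-12) = -12
|a|^2 = 4^2 + (-4)^2 + 4^2 + 3^2 = 57
|b|^2 = 5^2 + 4^2 + (-1)^2 + (-4)^2 = 58
(a.b)^2 = (-12)^2 = 144
|a|^2 * |b|^2 = 57 * 58 = 3306
Result = 144 - 3306 = -3162


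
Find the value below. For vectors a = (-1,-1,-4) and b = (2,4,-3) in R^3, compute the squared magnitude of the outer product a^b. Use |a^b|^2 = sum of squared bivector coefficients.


a wedge b = (a1*b2 - a2*b1)*e12 + (a1*b3 - a3*b1)*e13 + (a2*b3 - a3*b2)*e23
e12 coeff: (-1)*4 - (-1)*2 = -4 - (-2) = -2
e13 coeff: (-1)*(-3) - (-4)*2 = 3 - (-8) = 11
e23 coeff: (-1)*(-3) - (-4)*4 = 3 - (-16) = 19
|a wedge b|^2 = (-2)^2 + 11^2 + 19^2
= 4 + 121 + 361
= 486


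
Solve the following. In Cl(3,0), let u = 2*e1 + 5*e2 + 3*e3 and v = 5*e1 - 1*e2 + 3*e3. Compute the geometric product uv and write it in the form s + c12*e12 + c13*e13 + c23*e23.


In Cl(3,0): e_i^2 = 1, e_ie_j = -e_je_i for i != j.
Scalar part = u . v = 2*5 + 5*(-1) + 3*3
= 10 + (-5) + 9 = 14
e12 coeff = 2*(-1) - 5*5 = -2 - 25 = -27
e13 coeff = 2*3 - 3*5 = 6 - 15 = -9
e23 coeff = 5*3 - 3*(-1) = 15 - (-3) = 18
uv = 14 - 27*e12 - 9*e13 + 18*e23


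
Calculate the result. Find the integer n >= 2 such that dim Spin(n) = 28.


dim Spin(n) = dim so(n) = n(n-1)/2.
Solve n(n-1)/2 = 28, i.e. n^2 - n - 56 = 0.
Discriminant = 1 + 8*28 = 225
n = (1 + sqrt(225))/2 = (1 + 15)/2 = 8


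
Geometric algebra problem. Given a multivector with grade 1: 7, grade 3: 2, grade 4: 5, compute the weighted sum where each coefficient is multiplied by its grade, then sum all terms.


Grade-weighted sum = sum of grade_k * coefficient_k
1*7 = 7
3*2 = 6
4*5 = 20
Total = 7 + 6 + 20 = 33


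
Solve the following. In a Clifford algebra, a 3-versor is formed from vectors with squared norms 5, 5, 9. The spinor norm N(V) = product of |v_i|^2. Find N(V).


Spinor norm N(V) = |v1|^2 * |v2|^2 * ... * |v3|^2
= 5 * 5 * 9
Running product: 5, 25, 225
N(V) = 225


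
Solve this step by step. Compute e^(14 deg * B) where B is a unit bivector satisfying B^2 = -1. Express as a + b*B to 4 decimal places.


For a unit bivector B with B^2 = -1, the exponential series gives
e^(theta*B) = cos(theta) + sin(theta)*B (the GA analogue of Euler's formula).
theta = 14 degrees = 0.244346 rad
cos(14 deg) = 0.9703
sin(14 deg) = 0.2419
exp(theta*B) = 0.9703 + 0.2419*B


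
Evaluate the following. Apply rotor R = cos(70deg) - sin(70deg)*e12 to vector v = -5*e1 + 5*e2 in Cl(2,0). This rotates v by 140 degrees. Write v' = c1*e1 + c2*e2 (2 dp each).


Rotor R = cos(70deg) - sin(70deg)*e12
Rotation angle theta = 2 * 70 = 140 degrees
v' = R*v*~R rotates v by theta.
cos(140deg) = -0.7660, sin(140deg) = 0.6428
v'_1 = -5*cos(140deg) - 5*sin(140deg)
= -5*(-0.7660) - 5*0.6428
= 0.62
v'_2 = -5*sin(140deg) + 5*cos(140deg)
= -5*0.6428 + 5*(-0.7660)
= -7.04
v' = 0.62*e1 - 7.04*e2


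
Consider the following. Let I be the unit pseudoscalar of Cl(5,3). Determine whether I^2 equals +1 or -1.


The pseudoscalar I = e1...e_n (product of all n generators) of Cl(p,q) satisfies I^2 = (-1)^(q + n(n-1)/2).
p = 5, q = 3, n = p + q = 8
n(n-1)/2 = 8 * 7 / 2 = 28
Exponent = q + n(n-1)/2 = 3 + 28 = 31
I^2 = (-1)^31 = -1


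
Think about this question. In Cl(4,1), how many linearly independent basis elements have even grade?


Even subalgebra dimension = 2^(n-1)
n = 4 + 1 = 5
2^(5 - 1) = 2^4 = 16
Verification: sum of C(5,k) for even k = 1 + 10 + 5 = 16
Result = 16


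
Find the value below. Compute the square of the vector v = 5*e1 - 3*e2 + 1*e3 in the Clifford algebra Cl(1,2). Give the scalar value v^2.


v^2 = sum of c_i^2 * e_i^2
Positive signature terms (e_i^2 = +1): 5^2 = 25
Negative signature terms (e_j^2 = -1): (-3)^2 + 1^2 = 10
v^2 = 25 - 10 = 15


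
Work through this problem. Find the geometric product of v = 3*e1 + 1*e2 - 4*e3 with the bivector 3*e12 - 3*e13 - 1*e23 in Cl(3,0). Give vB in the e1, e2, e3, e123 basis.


vB has grade-1 (vector) and grade-3 (trivector) parts: vB = (v _| B) + (v ^ B).
Vector part <vB>_1:
  e1: -v2*b12 - v3*b13 = -(1)*(3) - (-4)*(-3) = -15
  e2: v1*b12 - v3*b23 = (3)*(3) - (-4)*(-1) = 5
  e3: v1*b13 + v2*b23 = (3)*(-3) + (1)*(-1) = -10
Trivector part <vB>_3:
  e123: v1*b23 - v2*b13 + v3*b12 = (3)*(-1) - (1)*(-3) + (-4)*(3) = -12
vB = -15*e1 + 5*e2 - 10*e3 - 12*e123


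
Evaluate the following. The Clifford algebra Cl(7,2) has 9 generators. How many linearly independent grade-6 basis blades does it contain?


Number of grade-k basis blades in Cl(p,q) with n = p + q is C(n, k).
n = 7 + 2 = 9
C(9, 6) = 9! / (6! * 3!)
= 362880 / (720 * 6)
= 84


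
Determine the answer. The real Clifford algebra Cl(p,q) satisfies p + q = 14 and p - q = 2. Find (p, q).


We need p + q = 14 and p - q = 2.
Adding: 2p = 14 + 2 = 16, so p = 8.
Then q = 14 - 8 = 6.
(p, q) = (8, 6)


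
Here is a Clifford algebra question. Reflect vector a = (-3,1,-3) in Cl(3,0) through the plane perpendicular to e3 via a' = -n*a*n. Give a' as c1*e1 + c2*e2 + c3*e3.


Reflection formula: a' = -n*a*n, with n = e3 (unit vector, n^2 = 1).
For reflection through hyperplane perp to e3:
The component along e3 flips sign, others stay.
a = (-3, 1, -3)
a' = (-3, 1, 3)
a' = -3*e1 + 1*e2 + 3*e3
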